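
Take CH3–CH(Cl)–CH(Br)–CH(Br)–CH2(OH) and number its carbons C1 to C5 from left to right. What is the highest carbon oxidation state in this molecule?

Each bond to a more electronegative atom (O, N, halogen) counts +1, each bond to a less electronegative atom (H, metal, B, Si) counts −1, and each C–C bond counts 0. Tallying each carbon:
C1: 1C, 3H → 0 − 3 = -3
C2: 2C, 1H, 1Cl → 0 − 1 + 1 = 0
C3: 2C, 1H, 1Br → 0 − 1 + 1 = 0
C4: 2C, 1H, 1Br → 0 − 1 + 1 = 0
C5: 1C, 2H, 1O → 0 − 2 + 1 = -1
The highest value is 0.

0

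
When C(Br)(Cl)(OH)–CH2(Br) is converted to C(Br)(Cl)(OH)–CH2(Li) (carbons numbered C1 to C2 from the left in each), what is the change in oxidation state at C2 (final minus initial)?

Before: C2 has 1 bond to C, 2 bonds to H, 1 bond to Br → oxidation state -1.
After: C2 has 1 bond to C, 2 bonds to H, 1 bond to Li → oxidation state -3.
Δ = -3 − (-1) = -2, so this is a reduction at C2.

-2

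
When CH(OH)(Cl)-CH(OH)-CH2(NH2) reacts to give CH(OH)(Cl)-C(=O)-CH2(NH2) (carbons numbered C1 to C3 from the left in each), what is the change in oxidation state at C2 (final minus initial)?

Before: C2 has 2 bonds to C, 1 bond to H, 1 bond to O → oxidation state 0.
After: C2 has 2 bonds to C, 2 bonds to O → oxidation state +2.
Δ = +2 − (0) = +2, so this is an oxidation at C2.

+2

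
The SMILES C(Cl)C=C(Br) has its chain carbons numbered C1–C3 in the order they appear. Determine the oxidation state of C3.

0

C3 has a double bond to C (2×0 = 0), one bond to H (-1), one bond to Br (+1).
Oxidation state = 0 − 1 + 1 = 0.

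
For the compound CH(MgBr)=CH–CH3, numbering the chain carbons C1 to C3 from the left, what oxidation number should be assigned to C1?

-2

C1 has a double bond to C (2×0 = 0), one bond to H (-1), one bond to Mg (-1).
Oxidation state = 0 − 1 − 1 = -2.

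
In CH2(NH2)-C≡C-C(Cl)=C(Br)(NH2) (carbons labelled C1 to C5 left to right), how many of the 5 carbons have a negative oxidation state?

1

Count +1 for every bond to an atom more electronegative than carbon and −1 for every bond to one less electronegative; C–C bonds are 0. Tallying each carbon:
C1: 1C, 2H, 1N → 0 − 2 + 1 = -1
C2: 4C → 0 = 0
C3: 4C → 0 = 0
C4: 3C, 1Cl → 0 + 1 = +1
C5: 2C, 1N, 1Br → 0 + 1 + 1 = +2
1 carbon (C1) meets the condition.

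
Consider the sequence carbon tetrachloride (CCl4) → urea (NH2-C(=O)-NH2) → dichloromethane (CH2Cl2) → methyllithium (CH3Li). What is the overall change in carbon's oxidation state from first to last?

-8

Carbon oxidation states along the series — carbon tetrachloride: +4, urea: +4, dichloromethane: 0, methyllithium: -4.
Net change = -4 − (+4) = -8.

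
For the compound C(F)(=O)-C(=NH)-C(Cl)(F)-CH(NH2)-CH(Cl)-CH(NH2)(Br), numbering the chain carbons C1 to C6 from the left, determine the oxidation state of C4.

C4 has one bond to C (0), one bond to C (0), one bond to N (+1), one bond to H (-1).
Oxidation state = 0 + 0 + 1 − 1 = 0.

0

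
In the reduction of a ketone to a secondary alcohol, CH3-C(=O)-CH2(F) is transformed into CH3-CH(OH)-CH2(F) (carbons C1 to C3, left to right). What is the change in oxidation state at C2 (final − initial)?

-2

Before: C2 has 2 bonds to C, 2 bonds to O → oxidation state +2.
After: C2 has 2 bonds to C, 1 bond to H, 1 bond to O → oxidation state 0.
Δ = 0 − (+2) = -2, so this is a reduction at C2.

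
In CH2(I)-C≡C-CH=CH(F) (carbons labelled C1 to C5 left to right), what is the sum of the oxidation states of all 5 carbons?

-2

Tallying each carbon's bonds:
C1: 1C, 2H, 1I → 0 − 2 + 1 = -1
C2: 4C → 0 = 0
C3: 4C → 0 = 0
C4: 3C, 1H → 0 − 1 = -1
C5: 2C, 1H, 1F → 0 − 1 + 1 = 0
Sum = -1 + 0 + 0 − 1 + 0 = -2.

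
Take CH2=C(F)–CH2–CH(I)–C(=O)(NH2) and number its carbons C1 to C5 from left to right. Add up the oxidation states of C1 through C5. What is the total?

Tallying each carbon's bonds:
C1: 2C, 2H → 0 − 2 = -2
C2: 3C, 1F → 0 + 1 = +1
C3: 2C, 2H → 0 − 2 = -2
C4: 2C, 1H, 1I → 0 − 1 + 1 = 0
C5: 1C, 2O, 1N → 0 + 2 + 1 = +3
Sum = -2 + 1 − 2 + 0 + 3 = 0.

0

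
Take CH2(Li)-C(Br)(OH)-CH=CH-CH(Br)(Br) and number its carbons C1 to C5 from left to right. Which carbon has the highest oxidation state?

C2

Tallying each carbon's bonds:
C1: 1C, 2H, 1Li → 0 − 2 − 1 = -3
C2: 2C, 1O, 1Br → 0 + 1 + 1 = +2
C3: 3C, 1H → 0 − 1 = -1
C4: 3C, 1H → 0 − 1 = -1
C5: 1C, 1H, 2Br → 0 − 1 + 2 = +1
The most oxidised carbon is C2 at +2.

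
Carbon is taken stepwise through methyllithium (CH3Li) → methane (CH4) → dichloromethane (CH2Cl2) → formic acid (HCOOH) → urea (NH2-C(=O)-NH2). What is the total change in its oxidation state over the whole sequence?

Carbon oxidation states along the series — methyllithium: -4, methane: -4, dichloromethane: 0, formic acid: +2, urea: +4.
Net change = +4 − (-4) = +8.

+8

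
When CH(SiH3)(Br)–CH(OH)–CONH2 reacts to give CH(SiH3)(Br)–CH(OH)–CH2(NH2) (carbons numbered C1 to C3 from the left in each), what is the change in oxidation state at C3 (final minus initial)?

Before: C3 has 1 bond to C, 2 bonds to O, 1 bond to N → oxidation state +3.
After: C3 has 1 bond to C, 2 bonds to H, 1 bond to N → oxidation state -1.
Δ = -1 − (+3) = -4, so this is a reduction at C3.

-4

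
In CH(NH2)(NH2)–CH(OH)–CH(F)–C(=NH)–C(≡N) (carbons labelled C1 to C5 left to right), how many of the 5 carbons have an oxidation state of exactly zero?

Tallying each carbon's bonds:
C1: 1C, 1H, 2N → 0 − 1 + 2 = +1
C2: 2C, 1H, 1O → 0 − 1 + 1 = 0
C3: 2C, 1H, 1F → 0 − 1 + 1 = 0
C4: 2C, 2N → 0 + 2 = +2
C5: 1C, 3N → 0 + 3 = +3
2 carbons (C2, C3) meet the condition.

2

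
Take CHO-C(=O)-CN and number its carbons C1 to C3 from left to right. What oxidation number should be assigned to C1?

C1 has one bond to C (0), a double bond to O (2×+1 = +2), one bond to H (-1).
Oxidation state = 0 + 2 − 1 = +1.

+1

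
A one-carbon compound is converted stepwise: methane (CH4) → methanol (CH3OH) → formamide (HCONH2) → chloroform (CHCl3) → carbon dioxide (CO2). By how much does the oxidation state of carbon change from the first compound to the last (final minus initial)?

Carbon oxidation states along the series — methane: -4, methanol: -2, formamide: +2, chloroform: +2, carbon dioxide: +4.
Net change = +4 − (-4) = +8.

+8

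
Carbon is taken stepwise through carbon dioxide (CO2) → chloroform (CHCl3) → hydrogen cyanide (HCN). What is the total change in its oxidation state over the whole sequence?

-2

Carbon oxidation states along the series — carbon dioxide: +4, chloroform: +2, hydrogen cyanide: +2.
Net change = +2 − (+4) = -2.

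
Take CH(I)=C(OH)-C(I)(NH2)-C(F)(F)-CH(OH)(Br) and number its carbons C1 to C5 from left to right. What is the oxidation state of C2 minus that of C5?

C2: 3C, 1O → 0 + 1 = +1
C5: 1C, 1H, 1O, 1Br → 0 − 1 + 1 + 1 = +1
Difference: +1 − (+1) = 0.

0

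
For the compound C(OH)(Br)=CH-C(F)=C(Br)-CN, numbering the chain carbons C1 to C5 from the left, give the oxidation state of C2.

-1

Count +1 for every bond to an atom more electronegative than carbon and −1 for every bond to one less electronegative; C–C bonds are 0.
C2 has a double bond to C (2×0 = 0), one bond to C (0), one bond to H (-1).
Oxidation state = 0 + 0 − 1 = -1.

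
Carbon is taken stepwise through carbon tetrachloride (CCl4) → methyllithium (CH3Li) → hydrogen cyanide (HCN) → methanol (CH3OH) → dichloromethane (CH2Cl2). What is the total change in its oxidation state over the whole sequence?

-4

Carbon oxidation states along the series — carbon tetrachloride: +4, methyllithium: -4, hydrogen cyanide: +2, methanol: -2, dichloromethane: 0.
Net change = 0 − (+4) = -4.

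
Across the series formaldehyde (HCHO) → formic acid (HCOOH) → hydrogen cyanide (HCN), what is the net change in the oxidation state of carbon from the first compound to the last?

+2

Carbon oxidation states along the series — formaldehyde: 0, formic acid: +2, hydrogen cyanide: +2.
Net change = +2 − (0) = +2.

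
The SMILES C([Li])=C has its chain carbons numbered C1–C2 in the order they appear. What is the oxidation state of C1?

-2

Assign +1 per bond to O/N/halogen, −1 per bond to H or an electropositive element, and 0 per bond to carbon.
C1 has a double bond to C (2×0 = 0), one bond to Li (-1), one bond to H (-1).
Oxidation state = 0 − 1 − 1 = -2.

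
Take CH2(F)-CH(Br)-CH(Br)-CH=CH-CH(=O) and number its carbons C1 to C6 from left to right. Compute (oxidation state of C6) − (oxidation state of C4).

C6: 1C, 1H, 2O → 0 − 1 + 2 = +1
C4: 3C, 1H → 0 − 1 = -1
Difference: +1 − (-1) = +2.

+2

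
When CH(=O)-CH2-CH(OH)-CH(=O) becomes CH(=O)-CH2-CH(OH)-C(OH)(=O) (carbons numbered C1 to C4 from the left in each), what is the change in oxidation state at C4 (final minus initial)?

Before: C4 has 1 bond to C, 1 bond to H, 2 bonds to O → oxidation state +1.
After: C4 has 1 bond to C, 3 bonds to O → oxidation state +3.
Δ = +3 − (+1) = +2, so this is an oxidation at C4.

+2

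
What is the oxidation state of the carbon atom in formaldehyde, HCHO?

The carbon has one bond to H (-1), one bond to H (-1), a double bond to O (2×+1 = +2).
Oxidation state = -1 − 1 + 2 = 0.

0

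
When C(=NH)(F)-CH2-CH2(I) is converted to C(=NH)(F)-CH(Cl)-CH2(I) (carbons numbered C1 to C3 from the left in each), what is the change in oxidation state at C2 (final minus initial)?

+2

Before: C2 has 2 bonds to C, 2 bonds to H → oxidation state -2.
After: C2 has 2 bonds to C, 1 bond to H, 1 bond to Cl → oxidation state 0.
Δ = 0 − (-2) = +2, so this is an oxidation at C2.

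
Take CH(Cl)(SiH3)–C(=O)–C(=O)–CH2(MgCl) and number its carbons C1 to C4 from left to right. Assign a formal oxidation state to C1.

Assign +1 per bond to O/N/halogen, −1 per bond to H or an electropositive element, and 0 per bond to carbon.
C1 has one bond to C (0), one bond to H (-1), one bond to Cl (+1), one bond to Si (-1).
Oxidation state = 0 − 1 + 1 − 1 = -1.

-1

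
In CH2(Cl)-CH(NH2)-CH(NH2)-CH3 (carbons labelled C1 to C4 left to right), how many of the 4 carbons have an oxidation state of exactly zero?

2

Tallying each carbon's bonds:
C1: 1C, 2H, 1Cl → 0 − 2 + 1 = -1
C2: 2C, 1H, 1N → 0 − 1 + 1 = 0
C3: 2C, 1H, 1N → 0 − 1 + 1 = 0
C4: 1C, 3H → 0 − 3 = -3
2 carbons (C2, C3) meet the condition.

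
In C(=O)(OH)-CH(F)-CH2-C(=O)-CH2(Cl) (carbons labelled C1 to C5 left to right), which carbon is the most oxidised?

C1

Tallying each carbon's bonds:
C1: 1C, 3O → 0 + 3 = +3
C2: 2C, 1H, 1F → 0 − 1 + 1 = 0
C3: 2C, 2H → 0 − 2 = -2
C4: 2C, 2O → 0 + 2 = +2
C5: 1C, 2H, 1Cl → 0 − 2 + 1 = -1
The most oxidised carbon is C1 at +3.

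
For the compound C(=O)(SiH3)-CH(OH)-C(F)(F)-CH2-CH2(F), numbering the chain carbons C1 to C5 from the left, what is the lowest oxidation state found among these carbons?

Tallying each carbon's bonds:
C1: 1C, 2O, 1Si → 0 + 2 − 1 = +1
C2: 2C, 1H, 1O → 0 − 1 + 1 = 0
C3: 2C, 2F → 0 + 2 = +2
C4: 2C, 2H → 0 − 2 = -2
C5: 1C, 2H, 1F → 0 − 2 + 1 = -1
The lowest value is -2.

-2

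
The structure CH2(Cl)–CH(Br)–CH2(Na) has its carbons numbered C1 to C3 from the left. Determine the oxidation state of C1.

-1

C1 has one bond to C (0), one bond to Cl (+1), one bond to H (-1), one bond to H (-1).
Oxidation state = 0 + 1 − 1 − 1 = -1.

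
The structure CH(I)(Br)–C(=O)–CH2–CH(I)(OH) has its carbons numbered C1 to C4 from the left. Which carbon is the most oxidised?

C2

Assign +1 per bond to O/N/halogen, −1 per bond to H or an electropositive element, and 0 per bond to carbon. Tallying each carbon:
C1: 1C, 1H, 1Br, 1I → 0 − 1 + 1 + 1 = +1
C2: 2C, 2O → 0 + 2 = +2
C3: 2C, 2H → 0 − 2 = -2
C4: 1C, 1H, 1O, 1I → 0 − 1 + 1 + 1 = +1
The most oxidised carbon is C2 at +2.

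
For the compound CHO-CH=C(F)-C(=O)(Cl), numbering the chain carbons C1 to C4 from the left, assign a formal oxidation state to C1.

Assign +1 per bond to O/N/halogen, −1 per bond to H or an electropositive element, and 0 per bond to carbon.
C1 has one bond to C (0), a double bond to O (2×+1 = +2), one bond to H (-1).
Oxidation state = 0 + 2 − 1 = +1.

+1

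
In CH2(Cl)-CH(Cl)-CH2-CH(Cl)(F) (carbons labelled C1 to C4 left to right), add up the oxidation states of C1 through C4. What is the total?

-2

Count +1 for every bond to an atom more electronegative than carbon and −1 for every bond to one less electronegative; C–C bonds are 0. Tallying each carbon:
C1: 1C, 2H, 1Cl → 0 − 2 + 1 = -1
C2: 2C, 1H, 1Cl → 0 − 1 + 1 = 0
C3: 2C, 2H → 0 − 2 = -2
C4: 1C, 1H, 1F, 1Cl → 0 − 1 + 1 + 1 = +1
Sum = -1 + 0 − 2 + 1 = -2.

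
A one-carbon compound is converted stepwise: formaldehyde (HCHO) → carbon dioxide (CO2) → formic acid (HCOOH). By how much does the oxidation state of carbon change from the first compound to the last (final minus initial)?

Carbon oxidation states along the series — formaldehyde: 0, carbon dioxide: +4, formic acid: +2.
Net change = +2 − (0) = +2.

+2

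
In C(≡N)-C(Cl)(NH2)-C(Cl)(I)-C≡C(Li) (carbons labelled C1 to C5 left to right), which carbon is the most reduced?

C5

Tallying each carbon's bonds:
C1: 1C, 3N → 0 + 3 = +3
C2: 2C, 1N, 1Cl → 0 + 1 + 1 = +2
C3: 2C, 1Cl, 1I → 0 + 1 + 1 = +2
C4: 4C → 0 = 0
C5: 3C, 1Li → 0 − 1 = -1
The most reduced carbon is C5 at -1.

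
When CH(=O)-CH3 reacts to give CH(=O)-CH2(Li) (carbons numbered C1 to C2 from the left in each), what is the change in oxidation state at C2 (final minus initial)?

0

Before: C2 has 1 bond to C, 3 bonds to H → oxidation state -3.
After: C2 has 1 bond to C, 2 bonds to H, 1 bond to Li → oxidation state -3.
Δ = -3 − (-3) = 0, so no net redox change at C2.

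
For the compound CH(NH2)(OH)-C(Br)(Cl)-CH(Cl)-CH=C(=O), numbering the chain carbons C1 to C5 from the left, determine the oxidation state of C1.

C1 has one bond to C (0), one bond to H (-1), one bond to N (+1), one bond to O (+1).
Oxidation state = 0 − 1 + 1 + 1 = +1.

+1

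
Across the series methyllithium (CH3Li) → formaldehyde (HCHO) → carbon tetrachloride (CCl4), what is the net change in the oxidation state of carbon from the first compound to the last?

+8

Carbon oxidation states along the series — methyllithium: -4, formaldehyde: 0, carbon tetrachloride: +4.
Net change = +4 − (-4) = +8.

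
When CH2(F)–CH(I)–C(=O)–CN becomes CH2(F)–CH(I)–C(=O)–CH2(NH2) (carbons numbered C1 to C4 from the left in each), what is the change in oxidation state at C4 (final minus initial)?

-4

Before: C4 has 1 bond to C, 3 bonds to N → oxidation state +3.
After: C4 has 1 bond to C, 2 bonds to H, 1 bond to N → oxidation state -1.
Δ = -1 − (+3) = -4, so this is a reduction at C4.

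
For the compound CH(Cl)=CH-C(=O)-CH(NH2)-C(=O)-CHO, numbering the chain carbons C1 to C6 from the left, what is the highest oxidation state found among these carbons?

Assign +1 per bond to O/N/halogen, −1 per bond to H or an electropositive element, and 0 per bond to carbon. Tallying each carbon:
C1: 2C, 1H, 1Cl → 0 − 1 + 1 = 0
C2: 3C, 1H → 0 − 1 = -1
C3: 2C, 2O → 0 + 2 = +2
C4: 2C, 1H, 1N → 0 − 1 + 1 = 0
C5: 2C, 2O → 0 + 2 = +2
C6: 1C, 1H, 2O → 0 − 1 + 2 = +1
The highest value is +2.

+2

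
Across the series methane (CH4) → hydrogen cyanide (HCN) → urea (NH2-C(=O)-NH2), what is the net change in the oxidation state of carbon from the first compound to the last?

+8

Carbon oxidation states along the series — methane: -4, hydrogen cyanide: +2, urea: +4.
Net change = +4 − (-4) = +8.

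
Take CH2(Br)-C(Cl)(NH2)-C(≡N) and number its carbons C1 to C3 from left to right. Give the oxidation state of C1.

Each bond to a more electronegative atom (O, N, halogen) counts +1, each bond to a less electronegative atom (H, metal, B, Si) counts −1, and each C–C bond counts 0.
C1 has one bond to C (0), one bond to Br (+1), one bond to H (-1), one bond to H (-1).
Oxidation state = 0 + 1 − 1 − 1 = -1.

-1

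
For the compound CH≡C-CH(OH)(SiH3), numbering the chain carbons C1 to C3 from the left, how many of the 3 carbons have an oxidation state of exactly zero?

1

Each bond to a more electronegative atom (O, N, halogen) counts +1, each bond to a less electronegative atom (H, metal, B, Si) counts −1, and each C–C bond counts 0. Tallying each carbon:
C1: 3C, 1H → 0 − 1 = -1
C2: 4C → 0 = 0
C3: 1C, 1H, 1O, 1Si → 0 − 1 + 1 − 1 = -1
1 carbon (C2) meets the condition.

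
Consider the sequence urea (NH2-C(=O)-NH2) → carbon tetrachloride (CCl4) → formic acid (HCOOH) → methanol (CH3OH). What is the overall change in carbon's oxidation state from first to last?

Carbon oxidation states along the series — urea: +4, carbon tetrachloride: +4, formic acid: +2, methanol: -2.
Net change = -2 − (+4) = -6.

-6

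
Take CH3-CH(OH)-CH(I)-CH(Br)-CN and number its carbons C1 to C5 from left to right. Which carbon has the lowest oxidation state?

Bonds to more-electronegative neighbours contribute +1 each, bonds to H or metals contribute −1 each, and C–C bonds contribute 0. Tallying each carbon:
C1: 1C, 3H → 0 − 3 = -3
C2: 2C, 1H, 1O → 0 − 1 + 1 = 0
C3: 2C, 1H, 1I → 0 − 1 + 1 = 0
C4: 2C, 1H, 1Br → 0 − 1 + 1 = 0
C5: 1C, 3N → 0 + 3 = +3
The most reduced carbon is C1 at -3.

C1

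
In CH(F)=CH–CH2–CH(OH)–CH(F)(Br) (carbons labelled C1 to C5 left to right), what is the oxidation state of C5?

+1

C5 has one bond to C (0), one bond to F (+1), one bond to Br (+1), one bond to H (-1).
Oxidation state = 0 + 1 + 1 − 1 = +1.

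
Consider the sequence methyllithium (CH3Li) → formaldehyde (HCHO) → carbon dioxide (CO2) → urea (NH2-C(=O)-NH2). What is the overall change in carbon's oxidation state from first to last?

+8

Carbon oxidation states along the series — methyllithium: -4, formaldehyde: 0, carbon dioxide: +4, urea: +4.
Net change = +4 − (-4) = +8.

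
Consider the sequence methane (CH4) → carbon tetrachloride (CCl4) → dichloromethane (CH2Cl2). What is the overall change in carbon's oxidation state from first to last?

+4

Carbon oxidation states along the series — methane: -4, carbon tetrachloride: +4, dichloromethane: 0.
Net change = 0 − (-4) = +4.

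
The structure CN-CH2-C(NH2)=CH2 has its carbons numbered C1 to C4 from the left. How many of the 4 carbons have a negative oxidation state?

2

Count +1 for every bond to an atom more electronegative than carbon and −1 for every bond to one less electronegative; C–C bonds are 0. Tallying each carbon:
C1: 1C, 3N → 0 + 3 = +3
C2: 2C, 2H → 0 − 2 = -2
C3: 3C, 1N → 0 + 1 = +1
C4: 2C, 2H → 0 − 2 = -2
2 carbons (C2, C4) meet the condition.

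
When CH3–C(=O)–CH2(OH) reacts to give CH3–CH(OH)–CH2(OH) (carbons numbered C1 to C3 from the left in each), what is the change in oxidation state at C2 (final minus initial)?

-2

Before: C2 has 2 bonds to C, 2 bonds to O → oxidation state +2.
After: C2 has 2 bonds to C, 1 bond to H, 1 bond to O → oxidation state 0.
Δ = 0 − (+2) = -2, so this is a reduction at C2.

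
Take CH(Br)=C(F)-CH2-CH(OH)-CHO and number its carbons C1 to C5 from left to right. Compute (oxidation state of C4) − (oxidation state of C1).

0

C4: 2C, 1H, 1O → 0 − 1 + 1 = 0
C1: 2C, 1H, 1Br → 0 − 1 + 1 = 0
Difference: 0 − (0) = 0.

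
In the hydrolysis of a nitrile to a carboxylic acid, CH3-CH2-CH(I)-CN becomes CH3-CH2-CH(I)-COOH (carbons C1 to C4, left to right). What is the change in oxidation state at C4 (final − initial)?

0

Before: C4 has 1 bond to C, 3 bonds to N → oxidation state +3.
After: C4 has 1 bond to C, 3 bonds to O → oxidation state +3.
Δ = +3 − (+3) = 0, so no net redox change at C4.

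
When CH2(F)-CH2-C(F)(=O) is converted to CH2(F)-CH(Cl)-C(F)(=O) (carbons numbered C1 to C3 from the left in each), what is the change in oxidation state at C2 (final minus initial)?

+2

Before: C2 has 2 bonds to C, 2 bonds to H → oxidation state -2.
After: C2 has 2 bonds to C, 1 bond to H, 1 bond to Cl → oxidation state 0.
Δ = 0 − (-2) = +2, so this is an oxidation at C2.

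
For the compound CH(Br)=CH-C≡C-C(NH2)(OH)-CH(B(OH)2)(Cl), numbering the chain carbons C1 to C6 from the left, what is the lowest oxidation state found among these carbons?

Each bond to a more electronegative atom (O, N, halogen) counts +1, each bond to a less electronegative atom (H, metal, B, Si) counts −1, and each C–C bond counts 0. Tallying each carbon:
C1: 2C, 1H, 1Br → 0 − 1 + 1 = 0
C2: 3C, 1H → 0 − 1 = -1
C3: 4C → 0 = 0
C4: 4C → 0 = 0
C5: 2C, 1O, 1N → 0 + 1 + 1 = +2
C6: 1C, 1H, 1Cl, 1B → 0 − 1 + 1 − 1 = -1
The lowest value is -1.

-1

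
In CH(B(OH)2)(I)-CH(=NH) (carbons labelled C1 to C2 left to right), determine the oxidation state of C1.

-1

Bonds to more-electronegative neighbours contribute +1 each, bonds to H or metals contribute −1 each, and C–C bonds contribute 0.
C1 has one bond to C (0), one bond to B (-1), one bond to I (+1), one bond to H (-1).
Oxidation state = 0 − 1 + 1 − 1 = -1.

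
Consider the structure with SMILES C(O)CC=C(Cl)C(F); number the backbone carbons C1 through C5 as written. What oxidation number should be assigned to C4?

C4 has a double bond to C (2×0 = 0), one bond to C (0), one bond to Cl (+1).
Oxidation state = 0 + 0 + 1 = +1.

+1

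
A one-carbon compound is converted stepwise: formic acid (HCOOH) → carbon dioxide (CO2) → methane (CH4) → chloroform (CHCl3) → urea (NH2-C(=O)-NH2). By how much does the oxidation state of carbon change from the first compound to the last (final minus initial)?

Carbon oxidation states along the series — formic acid: +2, carbon dioxide: +4, methane: -4, chloroform: +2, urea: +4.
Net change = +4 − (+2) = +2.

+2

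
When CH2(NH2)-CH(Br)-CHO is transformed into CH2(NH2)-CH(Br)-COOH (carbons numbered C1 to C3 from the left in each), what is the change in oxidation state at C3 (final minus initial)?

+2

Before: C3 has 1 bond to C, 1 bond to H, 2 bonds to O → oxidation state +1.
After: C3 has 1 bond to C, 3 bonds to O → oxidation state +3.
Δ = +3 − (+1) = +2, so this is an oxidation at C3.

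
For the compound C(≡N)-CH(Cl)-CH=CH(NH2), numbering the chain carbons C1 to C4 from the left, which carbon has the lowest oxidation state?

Tallying each carbon's bonds:
C1: 1C, 3N → 0 + 3 = +3
C2: 2C, 1H, 1Cl → 0 − 1 + 1 = 0
C3: 3C, 1H → 0 − 1 = -1
C4: 2C, 1H, 1N → 0 − 1 + 1 = 0
The most reduced carbon is C3 at -1.

C3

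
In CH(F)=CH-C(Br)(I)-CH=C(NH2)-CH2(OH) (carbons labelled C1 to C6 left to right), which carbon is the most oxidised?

Tallying each carbon's bonds:
C1: 2C, 1H, 1F → 0 − 1 + 1 = 0
C2: 3C, 1H → 0 − 1 = -1
C3: 2C, 1Br, 1I → 0 + 1 + 1 = +2
C4: 3C, 1H → 0 − 1 = -1
C5: 3C, 1N → 0 + 1 = +1
C6: 1C, 2H, 1O → 0 − 2 + 1 = -1
The most oxidised carbon is C3 at +2.

C3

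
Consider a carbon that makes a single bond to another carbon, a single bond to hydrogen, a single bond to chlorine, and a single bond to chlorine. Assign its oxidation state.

+1

Each bond to a more electronegative atom (O, N, halogen) counts +1, each bond to a less electronegative atom (H, metal, B, Si) counts −1, and each C–C bond counts 0.
The carbon has one bond to C (0), one bond to Cl (+1), one bond to H (-1), one bond to Cl (+1).
Oxidation state = 0 + 1 − 1 + 1 = +1.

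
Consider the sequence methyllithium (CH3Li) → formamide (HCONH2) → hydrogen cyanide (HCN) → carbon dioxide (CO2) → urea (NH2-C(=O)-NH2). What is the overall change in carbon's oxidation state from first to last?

Carbon oxidation states along the series — methyllithium: -4, formamide: +2, hydrogen cyanide: +2, carbon dioxide: +4, urea: +4.
Net change = +4 − (-4) = +8.

+8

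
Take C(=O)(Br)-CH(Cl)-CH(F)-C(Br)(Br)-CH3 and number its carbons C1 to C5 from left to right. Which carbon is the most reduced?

C5

Count +1 for every bond to an atom more electronegative than carbon and −1 for every bond to one less electronegative; C–C bonds are 0. Tallying each carbon:
C1: 1C, 2O, 1Br → 0 + 2 + 1 = +3
C2: 2C, 1H, 1Cl → 0 − 1 + 1 = 0
C3: 2C, 1H, 1F → 0 − 1 + 1 = 0
C4: 2C, 2Br → 0 + 2 = +2
C5: 1C, 3H → 0 − 3 = -3
The most reduced carbon is C5 at -3.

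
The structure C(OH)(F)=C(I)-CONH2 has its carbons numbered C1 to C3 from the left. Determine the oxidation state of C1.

+2

C1 has a double bond to C (2×0 = 0), one bond to O (+1), one bond to F (+1).
Oxidation state = 0 + 1 + 1 = +2.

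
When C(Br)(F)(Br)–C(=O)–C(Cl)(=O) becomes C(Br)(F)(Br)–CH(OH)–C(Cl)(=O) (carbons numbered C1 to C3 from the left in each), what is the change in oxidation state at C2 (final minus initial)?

-2

Before: C2 has 2 bonds to C, 2 bonds to O → oxidation state +2.
After: C2 has 2 bonds to C, 1 bond to H, 1 bond to O → oxidation state 0.
Δ = 0 − (+2) = -2, so this is a reduction at C2.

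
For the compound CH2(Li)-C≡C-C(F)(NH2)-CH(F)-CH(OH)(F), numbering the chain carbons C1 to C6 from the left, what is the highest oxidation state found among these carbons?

Bonds to more-electronegative neighbours contribute +1 each, bonds to H or metals contribute −1 each, and C–C bonds contribute 0. Tallying each carbon:
C1: 1C, 2H, 1Li → 0 − 2 − 1 = -3
C2: 4C → 0 = 0
C3: 4C → 0 = 0
C4: 2C, 1N, 1F → 0 + 1 + 1 = +2
C5: 2C, 1H, 1F → 0 − 1 + 1 = 0
C6: 1C, 1H, 1O, 1F → 0 − 1 + 1 + 1 = +1
The highest value is +2.

+2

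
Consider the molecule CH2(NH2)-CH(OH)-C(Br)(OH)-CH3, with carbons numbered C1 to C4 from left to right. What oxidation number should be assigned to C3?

+2

Bonds to more-electronegative neighbours contribute +1 each, bonds to H or metals contribute −1 each, and C–C bonds contribute 0.
C3 has one bond to C (0), one bond to C (0), one bond to Br (+1), one bond to O (+1).
Oxidation state = 0 + 0 + 1 + 1 = +2.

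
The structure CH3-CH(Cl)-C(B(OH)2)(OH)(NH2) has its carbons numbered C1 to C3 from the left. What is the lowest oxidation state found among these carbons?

Tallying each carbon's bonds:
C1: 1C, 3H → 0 − 3 = -3
C2: 2C, 1H, 1Cl → 0 − 1 + 1 = 0
C3: 1C, 1O, 1N, 1B → 0 + 1 + 1 − 1 = +1
The lowest value is -3.

-3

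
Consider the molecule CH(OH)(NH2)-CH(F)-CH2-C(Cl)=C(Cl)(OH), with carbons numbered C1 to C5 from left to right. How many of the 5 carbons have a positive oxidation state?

3

Assign +1 per bond to O/N/halogen, −1 per bond to H or an electropositive element, and 0 per bond to carbon. Tallying each carbon:
C1: 1C, 1H, 1O, 1N → 0 − 1 + 1 + 1 = +1
C2: 2C, 1H, 1F → 0 − 1 + 1 = 0
C3: 2C, 2H → 0 − 2 = -2
C4: 3C, 1Cl → 0 + 1 = +1
C5: 2C, 1O, 1Cl → 0 + 1 + 1 = +2
3 carbons (C1, C4, C5) meet the condition.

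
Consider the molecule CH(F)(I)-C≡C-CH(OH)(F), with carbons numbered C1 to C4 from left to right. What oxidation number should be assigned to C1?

C1 has one bond to C (0), one bond to F (+1), one bond to I (+1), one bond to H (-1).
Oxidation state = 0 + 1 + 1 − 1 = +1.

+1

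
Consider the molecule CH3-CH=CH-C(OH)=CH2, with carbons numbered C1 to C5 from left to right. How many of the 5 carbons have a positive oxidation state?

Count +1 for every bond to an atom more electronegative than carbon and −1 for every bond to one less electronegative; C–C bonds are 0. Tallying each carbon:
C1: 1C, 3H → 0 − 3 = -3
C2: 3C, 1H → 0 − 1 = -1
C3: 3C, 1H → 0 − 1 = -1
C4: 3C, 1O → 0 + 1 = +1
C5: 2C, 2H → 0 − 2 = -2
1 carbon (C4) meets the condition.

1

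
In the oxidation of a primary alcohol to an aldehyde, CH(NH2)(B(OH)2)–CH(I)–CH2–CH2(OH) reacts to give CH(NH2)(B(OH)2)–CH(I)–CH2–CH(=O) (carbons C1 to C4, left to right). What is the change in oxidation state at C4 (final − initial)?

Before: C4 has 1 bond to C, 2 bonds to H, 1 bond to O → oxidation state -1.
After: C4 has 1 bond to C, 1 bond to H, 2 bonds to O → oxidation state +1.
Δ = +1 − (-1) = +2, so this is an oxidation at C4.

+2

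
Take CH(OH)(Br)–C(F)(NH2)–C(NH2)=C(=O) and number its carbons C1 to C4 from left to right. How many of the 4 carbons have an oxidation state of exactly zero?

Tallying each carbon's bonds:
C1: 1C, 1H, 1O, 1Br → 0 − 1 + 1 + 1 = +1
C2: 2C, 1N, 1F → 0 + 1 + 1 = +2
C3: 3C, 1N → 0 + 1 = +1
C4: 2C, 2O → 0 + 2 = +2
0 carbons meet the condition.

0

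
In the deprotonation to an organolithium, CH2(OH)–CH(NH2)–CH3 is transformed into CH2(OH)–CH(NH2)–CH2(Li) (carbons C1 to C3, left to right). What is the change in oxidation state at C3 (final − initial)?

0

Before: C3 has 1 bond to C, 3 bonds to H → oxidation state -3.
After: C3 has 1 bond to C, 2 bonds to H, 1 bond to Li → oxidation state -3.
Δ = -3 − (-3) = 0, so no net redox change at C3.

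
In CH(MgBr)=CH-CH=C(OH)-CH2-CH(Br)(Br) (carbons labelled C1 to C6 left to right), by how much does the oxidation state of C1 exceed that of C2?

C1: 2C, 1H, 1Mg → 0 − 1 − 1 = -2
C2: 3C, 1H → 0 − 1 = -1
Difference: -2 − (-1) = -1.

-1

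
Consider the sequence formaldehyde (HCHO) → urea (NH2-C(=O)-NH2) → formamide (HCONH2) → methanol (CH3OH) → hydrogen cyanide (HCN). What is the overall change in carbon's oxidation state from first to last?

+2

Carbon oxidation states along the series — formaldehyde: 0, urea: +4, formamide: +2, methanol: -2, hydrogen cyanide: +2.
Net change = +2 − (0) = +2.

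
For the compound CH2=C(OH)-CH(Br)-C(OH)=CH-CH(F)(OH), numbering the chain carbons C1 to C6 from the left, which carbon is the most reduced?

Bonds to more-electronegative neighbours contribute +1 each, bonds to H or metals contribute −1 each, and C–C bonds contribute 0. Tallying each carbon:
C1: 2C, 2H → 0 − 2 = -2
C2: 3C, 1O → 0 + 1 = +1
C3: 2C, 1H, 1Br → 0 − 1 + 1 = 0
C4: 3C, 1O → 0 + 1 = +1
C5: 3C, 1H → 0 − 1 = -1
C6: 1C, 1H, 1O, 1F → 0 − 1 + 1 + 1 = +1
The most reduced carbon is C1 at -2.

C1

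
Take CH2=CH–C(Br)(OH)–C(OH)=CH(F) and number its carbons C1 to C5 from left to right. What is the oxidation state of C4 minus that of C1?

+3

C4: 3C, 1O → 0 + 1 = +1
C1: 2C, 2H → 0 − 2 = -2
Difference: +1 − (-2) = +3.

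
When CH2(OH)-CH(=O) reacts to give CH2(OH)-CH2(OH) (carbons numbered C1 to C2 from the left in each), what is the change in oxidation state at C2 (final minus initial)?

Before: C2 has 1 bond to C, 1 bond to H, 2 bonds to O → oxidation state +1.
After: C2 has 1 bond to C, 2 bonds to H, 1 bond to O → oxidation state -1.
Δ = -1 − (+1) = -2, so this is a reduction at C2.

-2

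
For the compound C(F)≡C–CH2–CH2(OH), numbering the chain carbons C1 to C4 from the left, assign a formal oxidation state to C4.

-1

C4 has one bond to C (0), one bond to H (-1), one bond to O (+1), one bond to H (-1).
Oxidation state = 0 − 1 + 1 − 1 = -1.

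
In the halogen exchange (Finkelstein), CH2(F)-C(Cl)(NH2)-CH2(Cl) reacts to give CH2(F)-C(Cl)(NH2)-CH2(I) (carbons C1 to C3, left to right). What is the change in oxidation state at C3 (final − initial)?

0

Before: C3 has 1 bond to C, 2 bonds to H, 1 bond to Cl → oxidation state -1.
After: C3 has 1 bond to C, 2 bonds to H, 1 bond to I → oxidation state -1.
Δ = -1 − (-1) = 0, so no net redox change at C3.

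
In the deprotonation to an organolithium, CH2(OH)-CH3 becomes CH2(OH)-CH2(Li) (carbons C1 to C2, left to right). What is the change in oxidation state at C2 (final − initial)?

0

Before: C2 has 1 bond to C, 3 bonds to H → oxidation state -3.
After: C2 has 1 bond to C, 2 bonds to H, 1 bond to Li → oxidation state -3.
Δ = -3 − (-3) = 0, so no net redox change at C2.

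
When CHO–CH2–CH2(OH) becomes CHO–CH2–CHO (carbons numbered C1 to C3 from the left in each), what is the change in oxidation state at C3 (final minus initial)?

+2

Before: C3 has 1 bond to C, 2 bonds to H, 1 bond to O → oxidation state -1.
After: C3 has 1 bond to C, 1 bond to H, 2 bonds to O → oxidation state +1.
Δ = +1 − (-1) = +2, so this is an oxidation at C3.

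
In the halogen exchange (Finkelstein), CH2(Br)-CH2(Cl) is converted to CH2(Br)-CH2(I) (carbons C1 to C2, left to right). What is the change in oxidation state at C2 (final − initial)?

0

Before: C2 has 1 bond to C, 2 bonds to H, 1 bond to Cl → oxidation state -1.
After: C2 has 1 bond to C, 2 bonds to H, 1 bond to I → oxidation state -1.
Δ = -1 − (-1) = 0, so no net redox change at C2.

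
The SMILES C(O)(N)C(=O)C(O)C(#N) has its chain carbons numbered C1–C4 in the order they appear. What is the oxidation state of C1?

Each bond to a more electronegative atom (O, N, halogen) counts +1, each bond to a less electronegative atom (H, metal, B, Si) counts −1, and each C–C bond counts 0.
C1 has one bond to C (0), one bond to H (-1), one bond to O (+1), one bond to N (+1).
Oxidation state = 0 − 1 + 1 + 1 = +1.

+1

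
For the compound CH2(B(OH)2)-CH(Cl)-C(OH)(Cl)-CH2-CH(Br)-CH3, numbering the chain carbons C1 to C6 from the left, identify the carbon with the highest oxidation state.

Count +1 for every bond to an atom more electronegative than carbon and −1 for every bond to one less electronegative; C–C bonds are 0. Tallying each carbon:
C1: 1C, 2H, 1B → 0 − 2 − 1 = -3
C2: 2C, 1H, 1Cl → 0 − 1 + 1 = 0
C3: 2C, 1O, 1Cl → 0 + 1 + 1 = +2
C4: 2C, 2H → 0 − 2 = -2
C5: 2C, 1H, 1Br → 0 − 1 + 1 = 0
C6: 1C, 3H → 0 − 3 = -3
The most oxidised carbon is C3 at +2.

C3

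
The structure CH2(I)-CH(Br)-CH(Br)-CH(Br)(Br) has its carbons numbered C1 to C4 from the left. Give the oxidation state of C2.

0

C2 has one bond to C (0), one bond to C (0), one bond to Br (+1), one bond to H (-1).
Oxidation state = 0 + 0 + 1 − 1 = 0.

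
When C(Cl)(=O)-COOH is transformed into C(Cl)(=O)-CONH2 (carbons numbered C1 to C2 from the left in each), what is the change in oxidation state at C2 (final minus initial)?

Before: C2 has 1 bond to C, 3 bonds to O → oxidation state +3.
After: C2 has 1 bond to C, 2 bonds to O, 1 bond to N → oxidation state +3.
Δ = +3 − (+3) = 0, so no net redox change at C2.

0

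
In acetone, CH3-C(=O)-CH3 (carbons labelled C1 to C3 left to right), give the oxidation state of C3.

-3

Assign +1 per bond to O/N/halogen, −1 per bond to H or an electropositive element, and 0 per bond to carbon.
C3 has one bond to H (-1), one bond to H (-1), one bond to H (-1), one bond to C (0).
Oxidation state = -1 − 1 − 1 + 0 = -3.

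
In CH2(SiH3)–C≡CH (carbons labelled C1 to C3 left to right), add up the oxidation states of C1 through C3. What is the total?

Assign +1 per bond to O/N/halogen, −1 per bond to H or an electropositive element, and 0 per bond to carbon. Tallying each carbon:
C1: 1C, 2H, 1Si → 0 − 2 − 1 = -3
C2: 4C → 0 = 0
C3: 3C, 1H → 0 − 1 = -1
Sum = -3 + 0 − 1 = -4.

-4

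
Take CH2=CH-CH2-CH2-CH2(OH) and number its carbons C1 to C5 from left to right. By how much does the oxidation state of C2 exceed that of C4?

+1

C2: 3C, 1H → 0 − 1 = -1
C4: 2C, 2H → 0 − 2 = -2
Difference: -1 − (-2) = +1.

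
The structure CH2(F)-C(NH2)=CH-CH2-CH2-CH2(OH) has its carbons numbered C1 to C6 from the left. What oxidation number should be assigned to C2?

Bonds to more-electronegative neighbours contribute +1 each, bonds to H or metals contribute −1 each, and C–C bonds contribute 0.
C2 has one bond to C (0), a double bond to C (2×0 = 0), one bond to N (+1).
Oxidation state = 0 + 0 + 1 = +1.

+1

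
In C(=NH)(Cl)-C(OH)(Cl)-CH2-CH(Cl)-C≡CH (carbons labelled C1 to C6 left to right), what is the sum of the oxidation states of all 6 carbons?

Bonds to more-electronegative neighbours contribute +1 each, bonds to H or metals contribute −1 each, and C–C bonds contribute 0. Tallying each carbon:
C1: 1C, 2N, 1Cl → 0 + 2 + 1 = +3
C2: 2C, 1O, 1Cl → 0 + 1 + 1 = +2
C3: 2C, 2H → 0 − 2 = -2
C4: 2C, 1H, 1Cl → 0 − 1 + 1 = 0
C5: 4C → 0 = 0
C6: 3C, 1H → 0 − 1 = -1
Sum = +3 + 2 − 2 + 0 + 0 − 1 = +2.

+2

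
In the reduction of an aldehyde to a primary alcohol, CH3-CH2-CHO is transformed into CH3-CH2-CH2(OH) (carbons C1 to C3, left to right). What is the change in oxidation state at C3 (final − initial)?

Before: C3 has 1 bond to C, 1 bond to H, 2 bonds to O → oxidation state +1.
After: C3 has 1 bond to C, 2 bonds to H, 1 bond to O → oxidation state -1.
Δ = -1 − (+1) = -2, so this is a reduction at C3.

-2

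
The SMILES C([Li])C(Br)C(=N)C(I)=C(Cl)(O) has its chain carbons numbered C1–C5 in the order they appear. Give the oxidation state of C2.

Each bond to a more electronegative atom (O, N, halogen) counts +1, each bond to a less electronegative atom (H, metal, B, Si) counts −1, and each C–C bond counts 0.
C2 has one bond to C (0), one bond to C (0), one bond to H (-1), one bond to Br (+1).
Oxidation state = 0 + 0 − 1 + 1 = 0.

0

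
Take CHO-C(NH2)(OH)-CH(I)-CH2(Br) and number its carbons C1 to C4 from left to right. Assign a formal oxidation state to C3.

Count +1 for every bond to an atom more electronegative than carbon and −1 for every bond to one less electronegative; C–C bonds are 0.
C3 has one bond to C (0), one bond to C (0), one bond to I (+1), one bond to H (-1).
Oxidation state = 0 + 0 + 1 − 1 = 0.

0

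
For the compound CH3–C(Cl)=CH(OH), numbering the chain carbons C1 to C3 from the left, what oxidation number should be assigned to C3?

0

Assign +1 per bond to O/N/halogen, −1 per bond to H or an electropositive element, and 0 per bond to carbon.
C3 has a double bond to C (2×0 = 0), one bond to H (-1), one bond to O (+1).
Oxidation state = 0 − 1 + 1 = 0.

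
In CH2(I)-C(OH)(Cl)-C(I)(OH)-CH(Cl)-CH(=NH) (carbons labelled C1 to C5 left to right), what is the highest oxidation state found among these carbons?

+2

Tallying each carbon's bonds:
C1: 1C, 2H, 1I → 0 − 2 + 1 = -1
C2: 2C, 1O, 1Cl → 0 + 1 + 1 = +2
C3: 2C, 1O, 1I → 0 + 1 + 1 = +2
C4: 2C, 1H, 1Cl → 0 − 1 + 1 = 0
C5: 1C, 1H, 2N → 0 − 1 + 2 = +1
The highest value is +2.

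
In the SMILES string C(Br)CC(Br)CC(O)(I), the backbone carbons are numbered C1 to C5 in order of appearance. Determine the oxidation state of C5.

C5 has one bond to C (0), one bond to O (+1), one bond to H (-1), one bond to I (+1).
Oxidation state = 0 + 1 − 1 + 1 = +1.

+1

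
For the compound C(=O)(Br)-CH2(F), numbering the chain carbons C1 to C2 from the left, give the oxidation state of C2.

-1

C2 has one bond to C (0), one bond to H (-1), one bond to H (-1), one bond to F (+1).
Oxidation state = 0 − 1 − 1 + 1 = -1.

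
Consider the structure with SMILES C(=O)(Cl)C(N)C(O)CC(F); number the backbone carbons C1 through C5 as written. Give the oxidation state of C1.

+3

Bonds to more-electronegative neighbours contribute +1 each, bonds to H or metals contribute −1 each, and C–C bonds contribute 0.
C1 has one bond to C (0), a double bond to O (2×+1 = +2), one bond to Cl (+1).
Oxidation state = 0 + 2 + 1 = +3.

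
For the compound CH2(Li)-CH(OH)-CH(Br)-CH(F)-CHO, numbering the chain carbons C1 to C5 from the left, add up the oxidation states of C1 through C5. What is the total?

Tallying each carbon's bonds:
C1: 1C, 2H, 1Li → 0 − 2 − 1 = -3
C2: 2C, 1H, 1O → 0 − 1 + 1 = 0
C3: 2C, 1H, 1Br → 0 − 1 + 1 = 0
C4: 2C, 1H, 1F → 0 − 1 + 1 = 0
C5: 1C, 1H, 2O → 0 − 1 + 2 = +1
Sum = -3 + 0 + 0 + 0 + 1 = -2.

-2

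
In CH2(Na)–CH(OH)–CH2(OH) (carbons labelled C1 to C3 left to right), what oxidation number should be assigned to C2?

Assign +1 per bond to O/N/halogen, −1 per bond to H or an electropositive element, and 0 per bond to carbon.
C2 has one bond to C (0), one bond to C (0), one bond to H (-1), one bond to O (+1).
Oxidation state = 0 + 0 − 1 + 1 = 0.

0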